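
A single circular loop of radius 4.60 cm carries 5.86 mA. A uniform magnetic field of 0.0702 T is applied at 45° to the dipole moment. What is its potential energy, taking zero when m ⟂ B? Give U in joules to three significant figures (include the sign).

U ≈ -1.93×10⁻⁶ J

Magnetic moment m = IA = Iπa² = (0.00586)·π·(0.0460)² = 3.895×10⁻⁵ A·m².
U = −m·B = −mB cosθ.
U = −(3.895×10⁻⁵)(0.0702)·cos45° = -1.933×10⁻⁶ J.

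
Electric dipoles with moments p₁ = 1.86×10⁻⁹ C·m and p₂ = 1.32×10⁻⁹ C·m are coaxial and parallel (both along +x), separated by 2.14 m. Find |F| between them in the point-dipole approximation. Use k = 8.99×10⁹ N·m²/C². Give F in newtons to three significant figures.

F ≈ 6.31×10⁻⁹ N

On-axis field of dipole 1 at distance r: E = 2kp₁/r³. Force on dipole 2 is F = p₂·dE/dr (gradient along axis).
dE/dr = −6kp₁/r⁴, so |F| = 6kp₁p₂/r⁴ (attractive for aligned moments).
F = 6(8.99×10⁹)(1.86×10⁻⁹)(1.32×10⁻⁹)/(2.14)⁴ = 6.315×10⁻⁹ N.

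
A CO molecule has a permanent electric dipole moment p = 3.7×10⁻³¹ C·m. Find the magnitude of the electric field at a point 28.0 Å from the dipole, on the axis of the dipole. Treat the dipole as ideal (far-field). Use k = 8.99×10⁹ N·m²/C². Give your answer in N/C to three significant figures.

E ≈ 3.03×10⁵ N/C

On the dipole axis E = 2kp/r³.
E = 2·(8.99×10⁹)(3.70×10⁻³¹) / (2.80×10⁻⁹)³ = 3.031×10⁵ N/C.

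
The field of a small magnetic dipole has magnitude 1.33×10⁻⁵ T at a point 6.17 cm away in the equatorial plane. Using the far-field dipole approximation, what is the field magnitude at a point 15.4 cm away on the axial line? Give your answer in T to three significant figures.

B ≈ 1.71×10⁻⁶ T

Dipole fields scale as 1/r³ in the far field.
The axial field is twice the equatorial field at the same r, so the geometry factor is 2/1.
B₂ = B₁ · (2/1) · (r₁/r₂)³ = 1.33×10⁻⁵ · 2 · (6.17/15.4)³.
(r₁/r₂)³ = (0.4006)³ = 0.06431.
B₂ ≈ 1.711×10⁻⁶ T.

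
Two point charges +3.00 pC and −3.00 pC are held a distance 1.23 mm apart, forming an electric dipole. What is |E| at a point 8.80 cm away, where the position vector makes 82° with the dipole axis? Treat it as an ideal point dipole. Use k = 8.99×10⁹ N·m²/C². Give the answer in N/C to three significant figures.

E ≈ 0.0501 N/C

Dipole moment p = qd = (3.00×10⁻¹² C)(0.00123 m) = 3.69×10⁻¹⁵ C·m.
At angle θ the dipole field magnitude is E = (kp/r³)·√(1 + 3cos²θ).
kp/r³ = (8.99×10⁹)(3.69×10⁻¹⁵) / (0.0880)³ = 0.04868 N/C.
√(1 + 3cos²82°) = √(1 + 3·0.0194) = √1.0581 ≈ 1.0286.
E ≈ 0.04868 × 1.029 = 0.05007 N/C.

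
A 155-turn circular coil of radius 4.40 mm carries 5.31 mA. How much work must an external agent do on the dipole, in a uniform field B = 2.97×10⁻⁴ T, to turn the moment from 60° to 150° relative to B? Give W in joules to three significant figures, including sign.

m = NIA = NIπa² = 155·(0.00531)·π·(0.00440)² = 5.006×10⁻⁵ A·m².
W_ext = ΔU = −mB cosθ₂ + mB cosθ₁ = mB(cosθ₁ − cosθ₂).
W = (5.006×10⁻⁵)(2.97×10⁻⁴)·(cos60° − cos150°) = (1.487×10⁻⁸)·(+1.3660) = 2.031×10⁻⁸ J.

W ≈ 2.03×10⁻⁸ J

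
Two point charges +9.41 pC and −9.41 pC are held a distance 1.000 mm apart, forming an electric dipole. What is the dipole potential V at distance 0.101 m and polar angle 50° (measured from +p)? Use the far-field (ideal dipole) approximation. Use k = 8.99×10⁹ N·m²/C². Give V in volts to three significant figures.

Dipole moment p = qd = (9.41×10⁻¹² C)(0.00100 m) = 9.41×10⁻¹⁵ C·m.
The dipole potential is V = kp cosθ / r².
V = (8.99×10⁹)(9.41×10⁻¹⁵)·cos50° / (0.101)² = 0.005331 V.

V ≈ 0.00533 V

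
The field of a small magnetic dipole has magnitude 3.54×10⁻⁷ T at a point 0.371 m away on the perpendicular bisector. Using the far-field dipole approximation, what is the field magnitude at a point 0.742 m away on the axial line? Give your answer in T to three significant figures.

Dipole fields scale as 1/r³ in the far field.
The axial field is twice the equatorial field at the same r, so the geometry factor is 2/1.
B₂ = B₁ · (2/1) · (r₁/r₂)³ = 3.54×10⁻⁷ · 2 · (0.371/0.742)³.
(r₁/r₂)³ = (0.5)³ = 0.125.
B₂ ≈ 8.850×10⁻⁸ T.

B ≈ 8.85×10⁻⁸ T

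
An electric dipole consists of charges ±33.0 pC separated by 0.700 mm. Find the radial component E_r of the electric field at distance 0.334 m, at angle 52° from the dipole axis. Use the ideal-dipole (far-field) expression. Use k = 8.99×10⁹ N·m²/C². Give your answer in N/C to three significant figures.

Dipole moment p = qd = (3.30×10⁻¹¹ C)(7.00×10⁻⁴ m) = 2.31×10⁻¹⁴ C·m.
For a dipole, E_r = (2kp cosθ)/r³.
kp/r³ = (8.99×10⁹)(2.31×10⁻¹⁴)/(0.334)³ = 0.005574 N/C.
E_r = 2·0.005574·cos52° = 0.006863 N/C.

E_r ≈ 0.00686 N/C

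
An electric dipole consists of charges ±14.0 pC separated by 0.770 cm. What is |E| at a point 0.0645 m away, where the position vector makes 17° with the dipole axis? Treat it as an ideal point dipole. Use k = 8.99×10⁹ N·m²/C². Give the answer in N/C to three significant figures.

E ≈ 6.99 N/C

Dipole moment p = qd = (1.40×10⁻¹¹ C)(0.00770 m) = 1.078×10⁻¹³ C·m.
At angle θ the dipole field magnitude is E = (kp/r³)·√(1 + 3cos²θ).
kp/r³ = (8.99×10⁹)(1.078×10⁻¹³) / (0.0645)³ = 3.612 N/C.
√(1 + 3cos²17°) = √(1 + 3·0.9145) = √3.7436 ≈ 1.9348.
E ≈ 3.612 × 1.935 = 6.988 N/C.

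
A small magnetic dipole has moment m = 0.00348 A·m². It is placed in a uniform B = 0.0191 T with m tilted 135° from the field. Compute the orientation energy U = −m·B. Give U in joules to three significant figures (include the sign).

U ≈ 4.70×10⁻⁵ J

U = −m·B = −mB cosθ.
U = −(0.00348)(0.0191)·cos135° = 4.700×10⁻⁵ J.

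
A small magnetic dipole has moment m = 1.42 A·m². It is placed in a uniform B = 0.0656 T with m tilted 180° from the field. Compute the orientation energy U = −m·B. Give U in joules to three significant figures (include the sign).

U = −m·B = −mB cosθ.
U = −(1.42)(0.0656)·cos180° = 0.09315 J.

U ≈ 0.0932 J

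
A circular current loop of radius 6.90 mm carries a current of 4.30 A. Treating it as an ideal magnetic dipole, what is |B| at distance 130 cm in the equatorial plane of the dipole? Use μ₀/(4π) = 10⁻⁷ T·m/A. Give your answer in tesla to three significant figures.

B ≈ 2.93×10⁻¹¹ T

Magnetic moment m = IA = Iπa² = (4.30)·π·(0.00690)² = 6.432×10⁻⁴ A·m².
In the equatorial plane B = (μ₀/4π)·m/r³ (half the axial value).
B = (10⁻⁷)·(6.432×10⁻⁴) / (1.30)³ = 2.928×10⁻¹¹ T.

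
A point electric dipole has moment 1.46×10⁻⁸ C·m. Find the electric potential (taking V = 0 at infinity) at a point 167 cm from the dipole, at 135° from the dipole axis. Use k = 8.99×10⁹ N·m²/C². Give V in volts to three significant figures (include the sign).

The dipole potential is V = kp cosθ / r².
V = (8.99×10⁹)(1.46×10⁻⁸)·cos135° / (1.67)² = -33.28 V.

V ≈ -33.3 V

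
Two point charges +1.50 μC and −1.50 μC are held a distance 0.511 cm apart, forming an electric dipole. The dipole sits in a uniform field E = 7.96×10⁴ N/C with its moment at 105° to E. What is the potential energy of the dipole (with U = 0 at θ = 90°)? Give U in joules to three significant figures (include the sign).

Dipole moment p = qd = (1.50×10⁻⁶ C)(0.00511 m) = 7.665×10⁻⁹ C·m.
U = −p·E = −pE cosθ.
U = −(7.665×10⁻⁹)(7.96×10⁴)·cos105° = 1.579×10⁻⁴ J.

U ≈ 1.58×10⁻⁴ J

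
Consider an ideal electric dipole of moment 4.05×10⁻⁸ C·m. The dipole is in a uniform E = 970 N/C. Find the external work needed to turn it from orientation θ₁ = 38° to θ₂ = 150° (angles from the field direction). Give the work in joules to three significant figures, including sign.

W ≈ 6.50×10⁻⁵ J

W_ext = ΔU = U(θ₂) − U(θ₁) = −pE cosθ₂ − (−pE cosθ₁) = pE(cosθ₁ − cosθ₂).
W = (4.05×10⁻⁸)(970)·(cos38° − cos150°) = (3.928×10⁻⁵)·(+1.6540) = 6.498×10⁻⁵ J.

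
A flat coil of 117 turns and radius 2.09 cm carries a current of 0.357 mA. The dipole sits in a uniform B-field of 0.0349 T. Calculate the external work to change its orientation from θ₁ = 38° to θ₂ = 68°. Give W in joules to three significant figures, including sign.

m = NIA = NIπa² = 117·(3.57×10⁻⁴)·π·(0.0209)² = 5.732×10⁻⁵ A·m².
W_ext = ΔU = −mB cosθ₂ + mB cosθ₁ = mB(cosθ₁ − cosθ₂).
W = (5.732×10⁻⁵)(0.0349)·(cos38° − cos68°) = (2.000×10⁻⁶)·(+0.4134) = 8.270×10⁻⁷ J.

W ≈ 8.27×10⁻⁷ J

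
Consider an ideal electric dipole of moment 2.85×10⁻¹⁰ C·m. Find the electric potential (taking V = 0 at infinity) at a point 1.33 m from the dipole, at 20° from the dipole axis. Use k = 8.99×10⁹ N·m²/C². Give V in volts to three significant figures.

The dipole potential is V = kp cosθ / r².
V = (8.99×10⁹)(2.85×10⁻¹⁰)·cos20° / (1.33)² = 1.361 V.

V ≈ 1.36 V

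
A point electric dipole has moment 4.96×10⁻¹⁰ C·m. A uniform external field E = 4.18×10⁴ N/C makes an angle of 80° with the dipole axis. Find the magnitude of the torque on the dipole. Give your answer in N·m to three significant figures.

τ ≈ 2.04×10⁻⁵ N·m

Torque on an electric dipole: τ = pE sinθ.
τ = (4.96×10⁻¹⁰)(4.18×10⁴)·sin80° = 2.042×10⁻⁵ N·m.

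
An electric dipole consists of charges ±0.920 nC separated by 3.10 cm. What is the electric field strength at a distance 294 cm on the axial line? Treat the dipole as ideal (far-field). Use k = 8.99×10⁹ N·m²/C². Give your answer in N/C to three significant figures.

Dipole moment p = qd = (9.20×10⁻¹⁰ C)(0.0310 m) = 2.852×10⁻¹¹ C·m.
On the dipole axis E = 2kp/r³.
E = 2·(8.99×10⁹)(2.852×10⁻¹¹) / (2.94)³ = 0.02018 N/C.

E ≈ 0.0202 N/C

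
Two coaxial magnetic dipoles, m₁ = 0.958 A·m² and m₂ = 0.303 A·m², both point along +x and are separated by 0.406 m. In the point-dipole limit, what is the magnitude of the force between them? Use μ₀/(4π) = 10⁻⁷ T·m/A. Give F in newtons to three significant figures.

On-axis B of dipole 1: B = (μ₀/4π)·2m₁/r³. Force on dipole 2: F = m₂·dB/dr.
dB/dr = −(μ₀/4π)·6m₁/r⁴, so |F| = (μ₀/4π)·6m₁m₂/r⁴.
F = 6(10⁻⁷)(0.958)(0.303)/(0.406)⁴ = 6.410×10⁻⁶ N.

F ≈ 6.41×10⁻⁶ N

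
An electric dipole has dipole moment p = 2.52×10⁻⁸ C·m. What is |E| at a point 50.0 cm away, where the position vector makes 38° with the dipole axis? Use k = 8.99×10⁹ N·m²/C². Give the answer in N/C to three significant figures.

E ≈ 3070 N/C

At angle θ the dipole field magnitude is E = (kp/r³)·√(1 + 3cos²θ).
kp/r³ = (8.99×10⁹)(2.52×10⁻⁸) / (0.500)³ = 1812 N/C.
√(1 + 3cos²38°) = √(1 + 3·0.6210) = √2.8629 ≈ 1.6920.
E ≈ 1812 × 1.692 = 3067 N/C.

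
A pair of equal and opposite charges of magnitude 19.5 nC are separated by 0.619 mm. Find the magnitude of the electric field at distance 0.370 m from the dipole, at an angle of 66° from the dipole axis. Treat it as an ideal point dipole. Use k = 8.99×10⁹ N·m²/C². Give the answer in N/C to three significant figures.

E ≈ 2.62 N/C

Dipole moment p = qd = (1.95×10⁻⁸ C)(6.19×10⁻⁴ m) = 1.207×10⁻¹¹ C·m.
At angle θ the dipole field magnitude is E = (kp/r³)·√(1 + 3cos²θ).
kp/r³ = (8.99×10⁹)(1.207×10⁻¹¹) / (0.370)³ = 2.142 N/C.
√(1 + 3cos²66°) = √(1 + 3·0.1654) = √1.4963 ≈ 1.2232.
E ≈ 2.142 × 1.223 = 2.620 N/C.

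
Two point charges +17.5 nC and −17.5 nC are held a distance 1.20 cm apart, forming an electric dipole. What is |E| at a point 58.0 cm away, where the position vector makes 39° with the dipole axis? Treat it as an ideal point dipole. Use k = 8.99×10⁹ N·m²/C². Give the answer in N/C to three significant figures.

Dipole moment p = qd = (1.75×10⁻⁸ C)(0.0120 m) = 2.10×10⁻¹⁰ C·m.
At angle θ the dipole field magnitude is E = (kp/r³)·√(1 + 3cos²θ).
kp/r³ = (8.99×10⁹)(2.10×10⁻¹⁰) / (0.580)³ = 9.676 N/C.
√(1 + 3cos²39°) = √(1 + 3·0.6040) = √2.8119 ≈ 1.6769.
E ≈ 9.676 × 1.677 = 16.23 N/C.

E ≈ 16.2 N/C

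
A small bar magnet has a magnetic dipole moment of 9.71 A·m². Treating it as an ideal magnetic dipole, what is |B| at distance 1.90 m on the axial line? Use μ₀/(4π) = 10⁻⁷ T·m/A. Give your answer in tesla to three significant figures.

B ≈ 2.83×10⁻⁷ T

On axis B = (μ₀/4π)·2m/r³.
B = 2·(10⁻⁷)·(9.71) / (1.90)³ = 2.831×10⁻⁷ T.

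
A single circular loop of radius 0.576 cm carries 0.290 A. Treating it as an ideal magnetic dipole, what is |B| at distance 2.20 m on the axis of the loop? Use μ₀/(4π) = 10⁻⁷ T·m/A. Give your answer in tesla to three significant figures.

B ≈ 5.68×10⁻¹³ T

Magnetic moment m = IA = Iπa² = (0.290)·π·(0.00576)² = 3.023×10⁻⁵ A·m².
On axis B = (μ₀/4π)·2m/r³.
B = 2·(10⁻⁷)·(3.023×10⁻⁵) / (2.20)³ = 5.678×10⁻¹³ T.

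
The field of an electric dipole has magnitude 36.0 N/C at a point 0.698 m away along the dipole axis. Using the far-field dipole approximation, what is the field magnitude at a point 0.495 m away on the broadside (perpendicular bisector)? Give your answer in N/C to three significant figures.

E ≈ 50.5 N/C

Dipole fields scale as 1/r³ in the far field.
The axial field is twice the equatorial field at the same r, so the geometry factor is 1/2.
E₂ = E₁ · (1/2) · (r₁/r₂)³ = 36.0 · 0.5 · (0.698/0.495)³.
(r₁/r₂)³ = (1.41)³ = 2.804.
E₂ ≈ 50.47 N/C.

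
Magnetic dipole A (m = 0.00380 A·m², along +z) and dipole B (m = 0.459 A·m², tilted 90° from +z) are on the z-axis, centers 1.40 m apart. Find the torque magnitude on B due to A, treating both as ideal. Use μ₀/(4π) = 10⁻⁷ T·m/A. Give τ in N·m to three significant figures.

τ ≈ 1.27×10⁻¹⁰ N·m

Dipole B is on the axis of dipole A, so B₁ there is axial: B₁ = (μ₀/4π)·2m₁/r³ along +z.
B₁ = 2(10⁻⁷)(0.00380)/(1.40)³ = 2.770×10⁻¹⁰ T.
τ = m₂ B₁ sinθ.
τ = (0.459)(2.770×10⁻¹⁰)·sin90° = 1.271×10⁻¹⁰ N·m.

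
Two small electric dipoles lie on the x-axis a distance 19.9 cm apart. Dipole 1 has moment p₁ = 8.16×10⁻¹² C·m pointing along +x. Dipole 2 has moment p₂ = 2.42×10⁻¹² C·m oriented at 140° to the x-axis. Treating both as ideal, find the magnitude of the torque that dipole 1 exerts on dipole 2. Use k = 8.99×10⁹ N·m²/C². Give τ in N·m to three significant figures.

The second dipole sits on the axis of the first, so the field there is axial: E₁ = 2kp₁/r³ along +x.
E₁ = 2(8.99×10⁹)(8.16×10⁻¹²)/(0.199)³ = 18.62 N/C.
Torque on the second dipole: τ = p₂ E₁ sinθ.
τ = (2.42×10⁻¹²)(18.62)·sin140° = 2.896×10⁻¹¹ N·m.

τ ≈ 2.90×10⁻¹¹ N·m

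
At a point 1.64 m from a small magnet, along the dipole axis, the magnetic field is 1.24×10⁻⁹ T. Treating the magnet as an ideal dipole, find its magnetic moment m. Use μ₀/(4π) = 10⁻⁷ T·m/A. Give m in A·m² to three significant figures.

On axis B = (μ₀/4π)·2m/r³, so m = Br³·4π/(μ₀·2).
m = (1.24×10⁻⁹)·(1.64)³ / (2·10⁻⁷) = 0.02735 A·m².

m ≈ 0.0273 A·m²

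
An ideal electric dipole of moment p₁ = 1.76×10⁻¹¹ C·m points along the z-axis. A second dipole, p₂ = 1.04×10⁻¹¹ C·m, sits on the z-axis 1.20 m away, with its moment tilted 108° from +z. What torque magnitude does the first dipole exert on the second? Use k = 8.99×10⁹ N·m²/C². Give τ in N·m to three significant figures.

The second dipole sits on the axis of the first, so the field there is axial: E₁ = 2kp₁/r³ along +z.
E₁ = 2(8.99×10⁹)(1.76×10⁻¹¹)/(1.20)³ = 0.1831 N/C.
Torque on the second dipole: τ = p₂ E₁ sinθ.
τ = (1.04×10⁻¹¹)(0.1831)·sin108° = 1.811×10⁻¹² N·m.

τ ≈ 1.81×10⁻¹² N·m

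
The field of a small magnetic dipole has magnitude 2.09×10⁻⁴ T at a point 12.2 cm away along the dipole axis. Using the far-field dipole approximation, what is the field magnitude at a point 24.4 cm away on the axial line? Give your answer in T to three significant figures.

Dipole fields scale as 1/r³ in the far field; the geometry is the same at both points.
B₂ = B₁ · (r₁/r₂)³ = 2.09×10⁻⁴ · (12.2/24.4)³.
(r₁/r₂)³ = (0.5)³ = 0.125.
B₂ ≈ 2.612×10⁻⁵ T.

B ≈ 2.61×10⁻⁵ T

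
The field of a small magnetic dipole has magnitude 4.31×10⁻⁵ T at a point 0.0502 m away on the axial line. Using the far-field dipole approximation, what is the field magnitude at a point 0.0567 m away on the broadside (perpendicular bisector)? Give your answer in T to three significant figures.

Dipole fields scale as 1/r³ in the far field.
The axial field is twice the equatorial field at the same r, so the geometry factor is 1/2.
B₂ = B₁ · (1/2) · (r₁/r₂)³ = 4.31×10⁻⁵ · 0.5 · (0.0502/0.0567)³.
(r₁/r₂)³ = (0.8854)³ = 0.694.
B₂ ≈ 1.496×10⁻⁵ T.

B ≈ 1.50×10⁻⁵ T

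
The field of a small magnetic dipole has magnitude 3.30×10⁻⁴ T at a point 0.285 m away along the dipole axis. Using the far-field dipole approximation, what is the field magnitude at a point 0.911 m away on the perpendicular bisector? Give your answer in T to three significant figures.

B ≈ 5.05×10⁻⁶ T

Dipole fields scale as 1/r³ in the far field.
The axial field is twice the equatorial field at the same r, so the geometry factor is 1/2.
B₂ = B₁ · (1/2) · (r₁/r₂)³ = 3.30×10⁻⁴ · 0.5 · (0.285/0.911)³.
(r₁/r₂)³ = (0.3128)³ = 0.03062.
B₂ ≈ 5.052×10⁻⁶ T.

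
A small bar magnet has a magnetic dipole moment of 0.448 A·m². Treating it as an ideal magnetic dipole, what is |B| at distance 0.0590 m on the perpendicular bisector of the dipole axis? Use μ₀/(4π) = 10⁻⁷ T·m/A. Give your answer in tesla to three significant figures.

In the equatorial plane B = (μ₀/4π)·m/r³ (half the axial value).
B = (10⁻⁷)·(0.448) / (0.0590)³ = 2.181×10⁻⁴ T.

B ≈ 2.18×10⁻⁴ T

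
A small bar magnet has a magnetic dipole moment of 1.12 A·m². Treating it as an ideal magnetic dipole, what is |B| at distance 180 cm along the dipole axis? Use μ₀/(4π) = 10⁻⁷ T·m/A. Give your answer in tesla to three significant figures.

On axis B = (μ₀/4π)·2m/r³.
B = 2·(10⁻⁷)·(1.12) / (1.80)³ = 3.841×10⁻⁸ T.

B ≈ 3.84×10⁻⁸ T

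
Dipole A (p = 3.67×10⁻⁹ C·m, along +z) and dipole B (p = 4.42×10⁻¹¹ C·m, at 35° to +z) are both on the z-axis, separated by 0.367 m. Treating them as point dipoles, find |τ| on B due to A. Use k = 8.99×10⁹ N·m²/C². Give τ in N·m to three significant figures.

The second dipole sits on the axis of the first, so the field there is axial: E₁ = 2kp₁/r³ along +z.
E₁ = 2(8.99×10⁹)(3.67×10⁻⁹)/(0.367)³ = 1335 N/C.
Torque on the second dipole: τ = p₂ E₁ sinθ.
τ = (4.42×10⁻¹¹)(1335)·sin35° = 3.384×10⁻⁸ N·m.

τ ≈ 3.38×10⁻⁸ N·m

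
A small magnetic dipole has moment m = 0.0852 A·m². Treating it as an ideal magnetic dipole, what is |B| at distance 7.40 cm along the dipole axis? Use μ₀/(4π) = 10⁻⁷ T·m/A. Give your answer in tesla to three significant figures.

B ≈ 4.21×10⁻⁵ T

On axis B = (μ₀/4π)·2m/r³.
B = 2·(10⁻⁷)·(0.0852) / (0.0740)³ = 4.205×10⁻⁵ T.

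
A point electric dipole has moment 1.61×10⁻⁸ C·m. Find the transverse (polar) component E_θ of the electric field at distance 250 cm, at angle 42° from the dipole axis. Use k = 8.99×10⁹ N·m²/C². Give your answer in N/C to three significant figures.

E_θ ≈ 6.20 N/C

For a dipole, E_θ = (kp sinθ)/r³.
kp/r³ = (8.99×10⁹)(1.61×10⁻⁸)/(2.50)³ = 9.263 N/C.
E_θ = 9.263·sin42° = 6.198 N/C.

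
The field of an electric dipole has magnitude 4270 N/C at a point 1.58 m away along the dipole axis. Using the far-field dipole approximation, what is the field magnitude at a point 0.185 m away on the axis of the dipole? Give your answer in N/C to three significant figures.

E ≈ 2.66×10⁶ N/C

Dipole fields scale as 1/r³ in the far field; the geometry is the same at both points.
E₂ = E₁ · (r₁/r₂)³ = 4270 · (1.58/0.185)³.
(r₁/r₂)³ = (8.541)³ = 623.
E₂ ≈ 2.660×10⁶ N/C.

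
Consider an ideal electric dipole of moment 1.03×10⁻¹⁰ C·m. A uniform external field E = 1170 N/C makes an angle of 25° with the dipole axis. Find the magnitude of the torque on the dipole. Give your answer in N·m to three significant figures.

τ ≈ 5.09×10⁻⁸ N·m

Torque on an electric dipole: τ = pE sinθ.
τ = (1.03×10⁻¹⁰)(1170)·sin25° = 5.093×10⁻⁸ N·m.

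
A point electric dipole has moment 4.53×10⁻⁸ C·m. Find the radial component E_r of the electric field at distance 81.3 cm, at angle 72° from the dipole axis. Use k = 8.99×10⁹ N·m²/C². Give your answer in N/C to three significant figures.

For a dipole, E_r = (2kp cosθ)/r³.
kp/r³ = (8.99×10⁹)(4.53×10⁻⁸)/(0.813)³ = 757.9 N/C.
E_r = 2·757.9·cos72° = 468.4 N/C.

E_r ≈ 468 N/C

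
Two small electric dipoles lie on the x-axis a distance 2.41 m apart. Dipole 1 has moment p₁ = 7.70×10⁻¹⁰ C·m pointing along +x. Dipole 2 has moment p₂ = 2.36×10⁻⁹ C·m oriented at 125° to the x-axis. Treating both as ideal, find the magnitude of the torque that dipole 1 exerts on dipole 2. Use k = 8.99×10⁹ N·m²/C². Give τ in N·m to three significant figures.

The second dipole sits on the axis of the first, so the field there is axial: E₁ = 2kp₁/r³ along +x.
E₁ = 2(8.99×10⁹)(7.70×10⁻¹⁰)/(2.41)³ = 0.9891 N/C.
Torque on the second dipole: τ = p₂ E₁ sinθ.
τ = (2.36×10⁻⁹)(0.9891)·sin125° = 1.912×10⁻⁹ N·m.

τ ≈ 1.91×10⁻⁹ N·m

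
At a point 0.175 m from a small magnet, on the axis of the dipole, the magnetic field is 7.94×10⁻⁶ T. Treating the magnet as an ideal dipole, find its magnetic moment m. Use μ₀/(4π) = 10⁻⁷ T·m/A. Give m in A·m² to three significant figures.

m ≈ 0.213 A·m²

On axis B = (μ₀/4π)·2m/r³, so m = Br³·4π/(μ₀·2).
m = (7.94×10⁻⁶)·(0.175)³ / (2·10⁻⁷) = 0.2128 A·m².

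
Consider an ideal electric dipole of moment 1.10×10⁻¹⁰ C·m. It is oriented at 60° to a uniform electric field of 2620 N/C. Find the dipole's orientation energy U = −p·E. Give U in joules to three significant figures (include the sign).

U = −p·E = −pE cosθ.
U = −(1.10×10⁻¹⁰)(2620)·cos60° = -1.441×10⁻⁷ J.

U ≈ -1.44×10⁻⁷ J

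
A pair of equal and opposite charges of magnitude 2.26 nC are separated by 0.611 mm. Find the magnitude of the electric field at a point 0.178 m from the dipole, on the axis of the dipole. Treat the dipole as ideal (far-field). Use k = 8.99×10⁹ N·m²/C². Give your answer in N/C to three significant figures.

Dipole moment p = qd = (2.26×10⁻⁹ C)(6.11×10⁻⁴ m) = 1.381×10⁻¹² C·m.
On the dipole axis E = 2kp/r³.
E = 2·(8.99×10⁹)(1.381×10⁻¹²) / (0.178)³ = 4.403 N/C.

E ≈ 4.40 N/C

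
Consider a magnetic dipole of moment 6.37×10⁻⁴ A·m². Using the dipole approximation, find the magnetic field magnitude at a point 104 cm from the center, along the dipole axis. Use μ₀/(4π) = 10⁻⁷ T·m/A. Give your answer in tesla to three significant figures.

On axis B = (μ₀/4π)·2m/r³.
B = 2·(10⁻⁷)·(6.37×10⁻⁴) / (1.04)³ = 1.133×10⁻¹⁰ T.

B ≈ 1.13×10⁻¹⁰ T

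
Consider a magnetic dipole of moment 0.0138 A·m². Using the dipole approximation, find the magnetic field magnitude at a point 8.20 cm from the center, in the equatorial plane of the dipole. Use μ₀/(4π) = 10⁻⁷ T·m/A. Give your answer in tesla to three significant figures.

B ≈ 2.50×10⁻⁶ T

In the equatorial plane B = (μ₀/4π)·m/r³ (half the axial value).
B = (10⁻⁷)·(0.0138) / (0.0820)³ = 2.503×10⁻⁶ T.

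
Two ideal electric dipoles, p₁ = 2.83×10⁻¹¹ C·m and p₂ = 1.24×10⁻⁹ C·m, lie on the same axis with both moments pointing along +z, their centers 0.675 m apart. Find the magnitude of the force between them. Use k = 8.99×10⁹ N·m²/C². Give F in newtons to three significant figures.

F ≈ 9.12×10⁻⁹ N

On-axis field of dipole 1 at distance r: E = 2kp₁/r³. Force on dipole 2 is F = p₂·dE/dr (gradient along axis).
dE/dr = −6kp₁/r⁴, so |F| = 6kp₁p₂/r⁴ (attractive for aligned moments).
F = 6(8.99×10⁹)(2.83×10⁻¹¹)(1.24×10⁻⁹)/(0.675)⁴ = 9.118×10⁻⁹ N.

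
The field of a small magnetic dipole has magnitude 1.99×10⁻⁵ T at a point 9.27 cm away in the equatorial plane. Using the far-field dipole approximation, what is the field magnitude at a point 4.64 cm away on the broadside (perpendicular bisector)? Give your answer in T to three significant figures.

Dipole fields scale as 1/r³ in the far field; the geometry is the same at both points.
B₂ = B₁ · (r₁/r₂)³ = 1.99×10⁻⁵ · (9.27/4.64)³.
(r₁/r₂)³ = (1.998)³ = 7.974.
B₂ ≈ 1.587×10⁻⁴ T.

B ≈ 1.59×10⁻⁴ T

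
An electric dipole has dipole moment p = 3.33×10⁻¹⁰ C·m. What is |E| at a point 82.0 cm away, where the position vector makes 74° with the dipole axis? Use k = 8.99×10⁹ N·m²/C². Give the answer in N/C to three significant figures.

E ≈ 6.02 N/C

At angle θ the dipole field magnitude is E = (kp/r³)·√(1 + 3cos²θ).
kp/r³ = (8.99×10⁹)(3.33×10⁻¹⁰) / (0.820)³ = 5.430 N/C.
√(1 + 3cos²74°) = √(1 + 3·0.0760) = √1.2279 ≈ 1.1081.
E ≈ 5.430 × 1.108 = 6.017 N/C.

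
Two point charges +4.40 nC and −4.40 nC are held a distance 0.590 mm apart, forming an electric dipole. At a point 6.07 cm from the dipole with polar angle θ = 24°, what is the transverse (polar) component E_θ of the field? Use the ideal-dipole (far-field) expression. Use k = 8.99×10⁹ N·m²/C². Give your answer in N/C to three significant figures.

E_θ ≈ 42.4 N/C

Dipole moment p = qd = (4.40×10⁻⁹ C)(5.90×10⁻⁴ m) = 2.596×10⁻¹² C·m.
For a dipole, E_θ = (kp sinθ)/r³.
kp/r³ = (8.99×10⁹)(2.596×10⁻¹²)/(0.0607)³ = 104.4 N/C.
E_θ = 104.4·sin24° = 42.44 N/C.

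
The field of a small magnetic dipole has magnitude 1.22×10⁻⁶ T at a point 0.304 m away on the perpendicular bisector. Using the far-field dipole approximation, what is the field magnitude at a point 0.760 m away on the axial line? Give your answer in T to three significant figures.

Dipole fields scale as 1/r³ in the far field.
The axial field is twice the equatorial field at the same r, so the geometry factor is 2/1.
B₂ = B₁ · (2/1) · (r₁/r₂)³ = 1.22×10⁻⁶ · 2 · (0.304/0.760)³.
(r₁/r₂)³ = (0.4)³ = 0.064.
B₂ ≈ 1.562×10⁻⁷ T.

B ≈ 1.56×10⁻⁷ T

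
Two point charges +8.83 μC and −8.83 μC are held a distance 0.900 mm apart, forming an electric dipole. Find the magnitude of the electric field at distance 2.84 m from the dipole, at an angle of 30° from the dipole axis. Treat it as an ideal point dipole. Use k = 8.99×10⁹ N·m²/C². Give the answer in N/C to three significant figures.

E ≈ 5.62 N/C

Dipole moment p = qd = (8.83×10⁻⁶ C)(9.00×10⁻⁴ m) = 7.947×10⁻⁹ C·m.
At angle θ the dipole field magnitude is E = (kp/r³)·√(1 + 3cos²θ).
kp/r³ = (8.99×10⁹)(7.947×10⁻⁹) / (2.84)³ = 3.119 N/C.
√(1 + 3cos²30°) = √(1 + 3·0.7500) = √3.2500 ≈ 1.8028.
E ≈ 3.119 × 1.803 = 5.623 N/C.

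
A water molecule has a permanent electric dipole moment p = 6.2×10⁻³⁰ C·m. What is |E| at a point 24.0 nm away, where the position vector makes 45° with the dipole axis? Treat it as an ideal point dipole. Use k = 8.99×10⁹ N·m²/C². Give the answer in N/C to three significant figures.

E ≈ 6380 N/C

At angle θ the dipole field magnitude is E = (kp/r³)·√(1 + 3cos²θ).
kp/r³ = (8.99×10⁹)(6.20×10⁻³⁰) / (2.40×10⁻⁸)³ = 4032 N/C.
√(1 + 3cos²45°) = √(1 + 3·0.5000) = √2.5000 ≈ 1.5811.
E ≈ 4032 × 1.581 = 6375 N/C.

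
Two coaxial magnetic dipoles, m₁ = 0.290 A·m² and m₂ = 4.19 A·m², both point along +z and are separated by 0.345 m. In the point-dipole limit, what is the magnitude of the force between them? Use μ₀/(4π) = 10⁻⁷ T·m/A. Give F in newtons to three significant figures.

F ≈ 5.15×10⁻⁵ N

On-axis B of dipole 1: B = (μ₀/4π)·2m₁/r³. Force on dipole 2: F = m₂·dB/dr.
dB/dr = −(μ₀/4π)·6m₁/r⁴, so |F| = (μ₀/4π)·6m₁m₂/r⁴.
F = 6(10⁻⁷)(0.290)(4.19)/(0.345)⁴ = 5.146×10⁻⁵ N.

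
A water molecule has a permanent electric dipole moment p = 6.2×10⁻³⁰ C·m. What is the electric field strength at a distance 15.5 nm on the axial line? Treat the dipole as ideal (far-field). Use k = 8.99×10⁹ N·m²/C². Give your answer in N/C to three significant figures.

E ≈ 2.99×10⁴ N/C

On the dipole axis E = 2kp/r³.
E = 2·(8.99×10⁹)(6.20×10⁻³⁰) / (1.55×10⁻⁸)³ = 2.994×10⁴ N/C.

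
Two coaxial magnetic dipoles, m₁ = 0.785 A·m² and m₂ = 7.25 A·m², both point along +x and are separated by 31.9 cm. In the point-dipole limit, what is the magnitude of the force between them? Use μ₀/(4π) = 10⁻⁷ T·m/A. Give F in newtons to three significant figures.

On-axis B of dipole 1: B = (μ₀/4π)·2m₁/r³. Force on dipole 2: F = m₂·dB/dr.
dB/dr = −(μ₀/4π)·6m₁/r⁴, so |F| = (μ₀/4π)·6m₁m₂/r⁴.
F = 6(10⁻⁷)(0.785)(7.25)/(0.319)⁴ = 3.298×10⁻⁴ N.

F ≈ 3.30×10⁻⁴ N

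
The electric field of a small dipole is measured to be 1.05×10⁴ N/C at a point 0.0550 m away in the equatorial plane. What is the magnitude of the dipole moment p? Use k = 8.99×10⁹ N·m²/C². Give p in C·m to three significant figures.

In the equatorial plane E = kp/r³, so p = Er³/(k).
p = (1.05×10⁴)·(0.0550)³ / (8.99×10⁹) = 1.943×10⁻¹⁰ C·m.

p ≈ 1.94×10⁻¹⁰ C·m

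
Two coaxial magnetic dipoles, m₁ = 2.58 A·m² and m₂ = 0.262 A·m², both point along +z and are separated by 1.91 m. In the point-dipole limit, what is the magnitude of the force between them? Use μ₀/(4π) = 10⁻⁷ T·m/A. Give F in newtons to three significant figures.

On-axis B of dipole 1: B = (μ₀/4π)·2m₁/r³. Force on dipole 2: F = m₂·dB/dr.
dB/dr = −(μ₀/4π)·6m₁/r⁴, so |F| = (μ₀/4π)·6m₁m₂/r⁴.
F = 6(10⁻⁷)(2.58)(0.262)/(1.91)⁴ = 3.047×10⁻⁸ N.

F ≈ 3.05×10⁻⁸ N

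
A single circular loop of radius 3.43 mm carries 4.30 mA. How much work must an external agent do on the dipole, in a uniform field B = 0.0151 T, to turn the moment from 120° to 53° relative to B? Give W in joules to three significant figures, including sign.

Magnetic moment m = IA = Iπa² = (0.00430)·π·(0.00343)² = 1.589×10⁻⁷ A·m².
W_ext = ΔU = −mB cosθ₂ + mB cosθ₁ = mB(cosθ₁ − cosθ₂).
W = (1.589×10⁻⁷)(0.0151)·(cos120° − cos53°) = (2.399×10⁻⁹)·(-1.1018) = -2.644×10⁻⁹ J.

W ≈ -2.64×10⁻⁹ J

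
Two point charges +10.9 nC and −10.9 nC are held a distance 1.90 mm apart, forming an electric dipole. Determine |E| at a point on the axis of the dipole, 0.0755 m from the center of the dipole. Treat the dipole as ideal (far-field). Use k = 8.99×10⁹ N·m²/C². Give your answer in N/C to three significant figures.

E ≈ 865 N/C

Dipole moment p = qd = (1.09×10⁻⁸ C)(0.00190 m) = 2.071×10⁻¹¹ C·m.
On the dipole axis E = 2kp/r³.
E = 2·(8.99×10⁹)(2.071×10⁻¹¹) / (0.0755)³ = 865.2 N/C.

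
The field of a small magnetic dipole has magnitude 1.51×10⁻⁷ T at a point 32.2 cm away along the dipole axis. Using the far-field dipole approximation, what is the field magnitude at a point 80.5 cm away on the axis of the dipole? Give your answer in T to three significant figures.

Dipole fields scale as 1/r³ in the far field; the geometry is the same at both points.
B₂ = B₁ · (r₁/r₂)³ = 1.51×10⁻⁷ · (32.2/80.5)³.
(r₁/r₂)³ = (0.4)³ = 0.064.
B₂ ≈ 9.664×10⁻⁹ T.

B ≈ 9.66×10⁻⁹ T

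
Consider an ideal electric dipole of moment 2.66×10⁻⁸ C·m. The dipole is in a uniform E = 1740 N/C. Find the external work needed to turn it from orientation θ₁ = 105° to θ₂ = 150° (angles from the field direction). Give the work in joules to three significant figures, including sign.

W ≈ 2.81×10⁻⁵ J

W_ext = ΔU = U(θ₂) − U(θ₁) = −pE cosθ₂ − (−pE cosθ₁) = pE(cosθ₁ − cosθ₂).
W = (2.66×10⁻⁸)(1740)·(cos105° − cos150°) = (4.628×10⁻⁵)·(+0.6072) = 2.810×10⁻⁵ J.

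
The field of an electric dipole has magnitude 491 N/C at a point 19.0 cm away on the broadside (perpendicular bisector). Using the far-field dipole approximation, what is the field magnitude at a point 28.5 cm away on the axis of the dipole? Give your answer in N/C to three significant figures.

Dipole fields scale as 1/r³ in the far field.
The axial field is twice the equatorial field at the same r, so the geometry factor is 2/1.
E₂ = E₁ · (2/1) · (r₁/r₂)³ = 491 · 2 · (19.0/28.5)³.
(r₁/r₂)³ = (0.6667)³ = 0.2963.
E₂ ≈ 291.0 N/C.

E ≈ 291 N/C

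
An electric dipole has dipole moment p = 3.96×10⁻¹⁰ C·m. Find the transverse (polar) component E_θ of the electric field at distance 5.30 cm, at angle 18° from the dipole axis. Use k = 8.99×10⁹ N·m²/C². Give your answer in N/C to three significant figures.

E_θ ≈ 7390 N/C

For a dipole, E_θ = (kp sinθ)/r³.
kp/r³ = (8.99×10⁹)(3.96×10⁻¹⁰)/(0.0530)³ = 2.391×10⁴ N/C.
E_θ = 2.391×10⁴·sin18° = 7389 N/C.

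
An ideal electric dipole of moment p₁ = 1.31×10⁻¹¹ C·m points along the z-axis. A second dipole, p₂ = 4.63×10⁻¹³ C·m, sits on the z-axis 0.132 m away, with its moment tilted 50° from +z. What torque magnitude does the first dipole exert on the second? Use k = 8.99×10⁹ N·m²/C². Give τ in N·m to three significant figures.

τ ≈ 3.63×10⁻¹¹ N·m

The second dipole sits on the axis of the first, so the field there is axial: E₁ = 2kp₁/r³ along +z.
E₁ = 2(8.99×10⁹)(1.31×10⁻¹¹)/(0.132)³ = 102.4 N/C.
Torque on the second dipole: τ = p₂ E₁ sinθ.
τ = (4.63×10⁻¹³)(102.4)·sin50° = 3.632×10⁻¹¹ N·m.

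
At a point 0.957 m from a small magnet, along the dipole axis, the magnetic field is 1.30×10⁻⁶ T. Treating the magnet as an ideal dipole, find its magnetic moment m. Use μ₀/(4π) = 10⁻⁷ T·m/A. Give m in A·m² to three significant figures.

m ≈ 5.70 A·m²

On axis B = (μ₀/4π)·2m/r³, so m = Br³·4π/(μ₀·2).
m = (1.30×10⁻⁶)·(0.957)³ / (2·10⁻⁷) = 5.697 A·m².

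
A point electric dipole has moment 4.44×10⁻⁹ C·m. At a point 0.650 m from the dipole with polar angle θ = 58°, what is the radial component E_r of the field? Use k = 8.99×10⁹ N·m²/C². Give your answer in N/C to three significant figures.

For a dipole, E_r = (2kp cosθ)/r³.
kp/r³ = (8.99×10⁹)(4.44×10⁻⁹)/(0.650)³ = 145.3 N/C.
E_r = 2·145.3·cos58° = 154.0 N/C.

E_r ≈ 154 N/C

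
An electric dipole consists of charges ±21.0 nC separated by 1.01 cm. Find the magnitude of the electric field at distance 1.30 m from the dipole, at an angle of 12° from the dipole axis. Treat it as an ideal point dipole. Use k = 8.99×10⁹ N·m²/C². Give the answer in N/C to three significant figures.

Dipole moment p = qd = (2.10×10⁻⁸ C)(0.0101 m) = 2.121×10⁻¹⁰ C·m.
At angle θ the dipole field magnitude is E = (kp/r³)·√(1 + 3cos²θ).
kp/r³ = (8.99×10⁹)(2.121×10⁻¹⁰) / (1.30)³ = 0.8679 N/C.
√(1 + 3cos²12°) = √(1 + 3·0.9568) = √3.8703 ≈ 1.9673.
E ≈ 0.8679 × 1.967 = 1.707 N/C.

E ≈ 1.71 N/C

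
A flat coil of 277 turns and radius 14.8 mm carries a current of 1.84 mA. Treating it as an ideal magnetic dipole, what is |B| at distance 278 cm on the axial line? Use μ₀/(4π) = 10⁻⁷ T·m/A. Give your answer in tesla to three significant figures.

m = NIA = NIπa² = 277·(0.00184)·π·(0.0148)² = 3.507×10⁻⁴ A·m².
On axis B = (μ₀/4π)·2m/r³.
B = 2·(10⁻⁷)·(3.507×10⁻⁴) / (2.78)³ = 3.265×10⁻¹² T.

B ≈ 3.26×10⁻¹² T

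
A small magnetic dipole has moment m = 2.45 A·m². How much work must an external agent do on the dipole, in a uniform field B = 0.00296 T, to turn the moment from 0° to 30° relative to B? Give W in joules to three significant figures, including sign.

W_ext = ΔU = −mB cosθ₂ + mB cosθ₁ = mB(cosθ₁ − cosθ₂).
W = (2.45)(0.00296)·(cos0° − cos30°) = (0.007252)·(+0.1340) = 9.716×10⁻⁴ J.

W ≈ 9.72×10⁻⁴ J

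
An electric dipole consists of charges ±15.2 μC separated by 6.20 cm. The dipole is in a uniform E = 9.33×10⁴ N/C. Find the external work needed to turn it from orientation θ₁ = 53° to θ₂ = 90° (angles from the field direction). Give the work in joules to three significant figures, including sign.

W ≈ 0.0529 J

Dipole moment p = qd = (1.52×10⁻⁵ C)(0.0620 m) = 9.424×10⁻⁷ C·m.
W_ext = ΔU = U(θ₂) − U(θ₁) = −pE cosθ₂ − (−pE cosθ₁) = pE(cosθ₁ − cosθ₂).
W = (9.424×10⁻⁷)(9.33×10⁴)·(cos53° − cos90°) = (0.08793)·(+0.6018) = 0.05292 J.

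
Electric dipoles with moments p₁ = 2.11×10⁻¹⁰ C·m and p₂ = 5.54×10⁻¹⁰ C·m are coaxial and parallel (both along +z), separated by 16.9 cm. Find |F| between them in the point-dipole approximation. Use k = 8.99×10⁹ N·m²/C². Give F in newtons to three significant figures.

F ≈ 7.73×10⁻⁶ N

On-axis field of dipole 1 at distance r: E = 2kp₁/r³. Force on dipole 2 is F = p₂·dE/dr (gradient along axis).
dE/dr = −6kp₁/r⁴, so |F| = 6kp₁p₂/r⁴ (attractive for aligned moments).
F = 6(8.99×10⁹)(2.11×10⁻¹⁰)(5.54×10⁻¹⁰)/(0.169)⁴ = 7.730×10⁻⁶ N.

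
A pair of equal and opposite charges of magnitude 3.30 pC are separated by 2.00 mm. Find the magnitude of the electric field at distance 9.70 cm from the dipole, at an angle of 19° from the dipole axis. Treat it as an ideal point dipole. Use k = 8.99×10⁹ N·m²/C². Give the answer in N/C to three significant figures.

Dipole moment p = qd = (3.30×10⁻¹² C)(0.00200 m) = 6.60×10⁻¹⁵ C·m.
At angle θ the dipole field magnitude is E = (kp/r³)·√(1 + 3cos²θ).
kp/r³ = (8.99×10⁹)(6.60×10⁻¹⁵) / (0.0970)³ = 0.06501 N/C.
√(1 + 3cos²19°) = √(1 + 3·0.8940) = √3.6820 ≈ 1.9189.
E ≈ 0.06501 × 1.919 = 0.1247 N/C.

E ≈ 0.125 N/C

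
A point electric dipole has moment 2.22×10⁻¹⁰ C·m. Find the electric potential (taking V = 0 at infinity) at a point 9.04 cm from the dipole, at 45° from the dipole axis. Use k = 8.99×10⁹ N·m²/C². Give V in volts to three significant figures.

The dipole potential is V = kp cosθ / r².
V = (8.99×10⁹)(2.22×10⁻¹⁰)·cos45° / (0.0904)² = 172.7 V.

V ≈ 173 V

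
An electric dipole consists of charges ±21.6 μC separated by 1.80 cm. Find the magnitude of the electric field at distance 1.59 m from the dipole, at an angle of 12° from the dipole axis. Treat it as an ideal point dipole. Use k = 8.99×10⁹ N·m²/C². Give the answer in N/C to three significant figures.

E ≈ 1710 N/C

Dipole moment p = qd = (2.16×10⁻⁵ C)(0.0180 m) = 3.888×10⁻⁷ C·m.
At angle θ the dipole field magnitude is E = (kp/r³)·√(1 + 3cos²θ).
kp/r³ = (8.99×10⁹)(3.888×10⁻⁷) / (1.59)³ = 869.6 N/C.
√(1 + 3cos²12°) = √(1 + 3·0.9568) = √3.8703 ≈ 1.9673.
E ≈ 869.6 × 1.967 = 1711 N/C.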